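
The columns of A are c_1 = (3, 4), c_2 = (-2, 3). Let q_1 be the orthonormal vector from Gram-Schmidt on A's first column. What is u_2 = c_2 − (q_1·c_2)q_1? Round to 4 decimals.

u_2 = (-2.7200, 2.0400)

q_1 = c_1/‖c_1‖ = (3, 4)/5.0000 = (0.6000, 0.8000).
r_{12} = q_1·c_2 = 1.2000.
u_2 = c_2 − 1.2000·q_1 = (-2.7200, 2.0400).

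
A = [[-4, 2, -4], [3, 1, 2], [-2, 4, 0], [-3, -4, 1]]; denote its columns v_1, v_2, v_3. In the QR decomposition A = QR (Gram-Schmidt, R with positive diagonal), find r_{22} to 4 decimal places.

r_{22} = 6.0806

v_1 = (-4, 3, -2, -3); ‖v_1‖ = 6.1644, so e_1 = (-0.6489, 0.4867, -0.3244, -0.4867).
e_1·v_2 = (-0.6489)·2 + 0.4867·1 + (-0.3244)·4 + (-0.4867)·(-4) = -0.1622.
u_2 = v_2 + 0.1622·e_1 = (1.8947, 1.0789, 3.9474, -4.0789).
r_{22} = ‖u_2‖ = 6.0806.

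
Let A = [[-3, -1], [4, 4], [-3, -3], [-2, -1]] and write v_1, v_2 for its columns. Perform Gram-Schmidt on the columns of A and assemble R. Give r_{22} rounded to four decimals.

e_1 = v_1/‖v_1‖ = (-3, 4, -3, -2)/6.1644 = (-0.4867, 0.6489, -0.4867, -0.3244).
r_{12} = e_1·v_2 = 4.8666.
u_2 = v_2 − 4.8666·e_1 = (1.3684, 0.8421, -0.6316, 0.5789).
r_{22} = ‖u_2‖ = 1.8209.

r_{22} = 1.8209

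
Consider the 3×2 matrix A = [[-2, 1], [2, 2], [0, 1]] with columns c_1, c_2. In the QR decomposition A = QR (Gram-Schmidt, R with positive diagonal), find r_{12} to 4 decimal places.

c_1 = (-2, 2, 0); ‖c_1‖ = 2.8284, so e_1 = (-0.7071, 0.7071, 0.0000).
r_{12} = e_1·c_2 = 0.7071.

r_{12} = 0.7071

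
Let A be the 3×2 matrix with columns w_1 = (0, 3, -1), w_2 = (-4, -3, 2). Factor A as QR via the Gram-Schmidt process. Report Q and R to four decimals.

Q = [[0.0000, -0.9730], [0.9487, 0.0730], [-0.3162, 0.2189]], R = [[3.1623, -3.4785], [0.0000, 4.1110]]

q_1 = w_1/‖w_1‖ = (0, 3, -1)/3.1623 = (0.0000, 0.9487, -0.3162).
r_{12} = q_1·w_2 = -3.4785.
u_2 = w_2 + 3.4785·q_1 = (-4.0000, 0.3000, 0.9000).
‖u_2‖ = 4.1110, so q_2 = (-0.9730, 0.0730, 0.2189).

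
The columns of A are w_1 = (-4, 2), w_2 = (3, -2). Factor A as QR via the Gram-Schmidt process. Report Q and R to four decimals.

w_1 = (-4, 2); ‖w_1‖ = 4.4721, so q_1 = (-0.8944, 0.4472).
q_1·w_2 = (-0.8944)·3 + 0.4472·(-2) = -3.5777.
u_2 = w_2 + 3.5777·q_1 = (-0.2000, -0.4000).
‖u_2‖ = 0.4472, so q_2 = (-0.4472, -0.8944).

Q = [[-0.8944, -0.4472], [0.4472, -0.8944]], R = [[4.4721, -3.5777], [0.0000, 0.4472]]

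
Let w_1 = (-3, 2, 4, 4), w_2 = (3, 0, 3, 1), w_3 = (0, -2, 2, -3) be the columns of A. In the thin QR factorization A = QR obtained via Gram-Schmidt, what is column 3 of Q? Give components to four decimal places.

e_3 = (-0.3549, -0.4115, 0.5626, -0.6231)

w_1 = (-3, 2, 4, 4); ‖w_1‖ = 6.7082, so e_1 = (-0.4472, 0.2981, 0.5963, 0.5963).
e_1·w_2 = (-0.4472)·3 + 0.2981·0 + 0.5963·3 + 0.5963·1 = 1.0435.
u_2 = w_2 − 1.0435·e_1 = (3.4667, -0.3111, 2.3778, 0.3778).
‖u_2‖ = 4.2322, so e_2 = (0.8191, -0.0735, 0.5618, 0.0893).
e_1·w_3 = (-0.4472)·0 + 0.2981·(-2) + 0.5963·2 + 0.5963·(-3) = -1.1926; e_2·w_3 = 0.8191·0 + (-0.0735)·(-2) + 0.5618·2 + 0.0893·(-3) = 1.0029.
u_3 = w_3 + 1.1926·e_1 − 1.0029·e_2 = (-1.3548, -1.5707, 2.1476, -2.3784).
‖u_3‖ = 3.8173, so e_3 = (-0.3549, -0.4115, 0.5626, -0.6231).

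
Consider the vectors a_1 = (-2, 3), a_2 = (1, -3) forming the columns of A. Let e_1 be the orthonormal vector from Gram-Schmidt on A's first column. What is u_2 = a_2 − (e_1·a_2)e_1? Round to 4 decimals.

u_2 = (-0.6923, -0.4615)

a_1 = (-2, 3); ‖a_1‖ = 3.6056, so e_1 = (-0.5547, 0.8321).
e_1·a_2 = (-0.5547)·1 + 0.8321·(-3) = -3.0509.
u_2 = a_2 + 3.0509·e_1 = (-0.6923, -0.4615).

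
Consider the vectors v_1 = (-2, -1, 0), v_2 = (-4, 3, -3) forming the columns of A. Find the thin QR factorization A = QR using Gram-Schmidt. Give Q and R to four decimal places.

Q = [[-0.8944, -0.3714], [-0.4472, 0.7428], [0.0000, -0.5571]], R = [[2.2361, 2.2361], [0.0000, 5.3852]]

e_1 = v_1/‖v_1‖ = (-2, -1, 0)/2.2361 = (-0.8944, -0.4472, 0.0000).
r_{12} = e_1·v_2 = 2.2361.
u_2 = v_2 − 2.2361·e_1 = (-2.0000, 4.0000, -3.0000).
‖u_2‖ = 5.3852, so e_2 = (-0.3714, 0.7428, -0.5571).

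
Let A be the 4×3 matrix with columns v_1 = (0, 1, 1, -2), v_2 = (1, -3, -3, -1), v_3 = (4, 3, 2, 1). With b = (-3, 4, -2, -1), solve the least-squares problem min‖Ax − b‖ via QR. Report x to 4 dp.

v_1 = (0, 1, 1, -2); ‖v_1‖ = 2.4495, so e_1 = (0.0000, 0.4082, 0.4082, -0.8165).
e_1·v_2 = 0.0000·1 + 0.4082·(-3) + 0.4082·(-3) + (-0.8165)·(-1) = -1.6330.
u_2 = v_2 + 1.6330·e_1 = (1.0000, -2.3333, -2.3333, -2.3333).
‖u_2‖ = 4.1633, so e_2 = (0.2402, -0.5604, -0.5604, -0.5604).
e_1·v_3 = 0.0000·4 + 0.4082·3 + 0.4082·2 + (-0.8165)·1 = 1.2247; e_2·v_3 = 0.2402·4 + (-0.5604)·3 + (-0.5604)·2 + (-0.5604)·1 = -2.4019.
u_3 = v_3 − 1.2247·e_1 + 2.4019·e_2 = (4.5769, 1.1538, 0.1538, 0.6538).
‖u_3‖ = 4.7677, so e_3 = (0.9600, 0.2420, 0.0323, 0.1371).
Qᵀb = (1.6330, -1.2810, -2.1136).
Back-substitute: x_3 = -2.1136/4.7677 = -0.4433.
x_2 = (-1.2810 + 2.4019·(-0.4433))/4.1633 = -0.5635.
x_1 = (1.6330 + 1.6330·(-0.5635) − 1.2247·(-0.4433))/2.4495 = 0.5127.

x = (0.5127, -0.5635, -0.4433)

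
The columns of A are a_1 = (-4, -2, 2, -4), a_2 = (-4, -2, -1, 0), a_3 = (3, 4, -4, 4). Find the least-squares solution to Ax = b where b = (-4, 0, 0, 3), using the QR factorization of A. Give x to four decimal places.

x = (-0.3596, 1.0922, 0.0290)

q_1 = a_1/‖a_1‖ = (-4, -2, 2, -4)/6.3246 = (-0.6325, -0.3162, 0.3162, -0.6325).
r_{12} = q_1·a_2 = 2.8460.
u_2 = a_2 − 2.8460·q_1 = (-2.2000, -1.1000, -1.9000, 1.8000).
‖u_2‖ = 3.5917, so q_2 = (-0.6125, -0.3063, -0.5290, 0.5012).
r_{13} = q_1·a_3 = -6.9570; r_{23} = q_2·a_3 = 1.0580.
u_3 = a_3 + 6.9570·q_1 − 1.0580·q_2 = (-0.7519, 2.1240, -1.2403, -0.9302).
‖u_3‖ = 2.7351, so q_3 = (-0.2749, 0.7766, -0.4535, -0.3401).
Qᵀb = (0.6325, 3.9536, 0.0794).
Back-substitute: x_3 = 0.0794/2.7351 = 0.0290.
x_2 = (3.9536 − 1.0580·0.0290)/3.5917 = 1.0922.
x_1 = (0.6325 − 2.8460·1.0922 + 6.9570·0.0290)/6.3246 = -0.3596.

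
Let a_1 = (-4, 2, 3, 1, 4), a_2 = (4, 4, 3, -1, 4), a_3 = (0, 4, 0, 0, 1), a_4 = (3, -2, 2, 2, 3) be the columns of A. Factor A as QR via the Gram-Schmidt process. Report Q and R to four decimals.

a_1 = (-4, 2, 3, 1, 4); ‖a_1‖ = 6.7823, so q_1 = (-0.5898, 0.2949, 0.4423, 0.1474, 0.5898).
q_1·a_2 = (-0.5898)·4 + 0.2949·4 + 0.4423·3 + 0.1474·(-1) + 0.5898·4 = 2.3591.
u_2 = a_2 − 2.3591·q_1 = (5.3913, 3.3043, 1.9565, -1.3478, 2.6087).
‖u_2‖ = 7.2412, so q_2 = (0.7445, 0.4563, 0.2702, -0.1861, 0.3603).
q_1·a_3 = (-0.5898)·0 + 0.2949·4 + 0.4423·0 + 0.1474·0 + 0.5898·1 = 1.7693; q_2·a_3 = 0.7445·0 + 0.4563·4 + 0.2702·0 + (-0.1861)·0 + 0.3603·1 = 2.1856.
u_3 = a_3 − 1.7693·q_1 − 2.1856·q_2 = (-0.5837, 2.4809, -1.3731, 0.1459, -0.8308).
‖u_3‖ = 3.0154, so q_3 = (-0.1936, 0.8227, -0.4554, 0.0484, -0.2755).
q_1·a_4 = (-0.5898)·3 + 0.2949·(-2) + 0.4423·2 + 0.1474·2 + 0.5898·3 = 0.5898; q_2·a_4 = 0.7445·3 + 0.4563·(-2) + 0.2702·2 + (-0.1861)·2 + 0.3603·3 = 2.5698; q_3·a_4 = (-0.1936)·3 + 0.8227·(-2) + (-0.4554)·2 + 0.0484·2 + (-0.2755)·3 = -3.8668.
u_4 = a_4 − 0.5898·q_1 − 2.5698·q_2 + 3.8668·q_3 = (0.6859, -0.1652, -0.7160, 2.5785, 0.6610).
‖u_4‖ = 2.8454, so q_4 = (0.2411, -0.0581, -0.2516, 0.9062, 0.2323).

Q = [[-0.5898, 0.7445, -0.1936, 0.2411], [0.2949, 0.4563, 0.8227, -0.0581], [0.4423, 0.2702, -0.4554, -0.2516], [0.1474, -0.1861, 0.0484, 0.9062], [0.5898, 0.3603, -0.2755, 0.2323]], R = [[6.7823, 2.3591, 1.7693, 0.5898], [0.0000, 7.2412, 2.1856, 2.5698], [0.0000, 0.0000, 3.0154, -3.8668], [0.0000, 0.0000, 0.0000, 2.8454]]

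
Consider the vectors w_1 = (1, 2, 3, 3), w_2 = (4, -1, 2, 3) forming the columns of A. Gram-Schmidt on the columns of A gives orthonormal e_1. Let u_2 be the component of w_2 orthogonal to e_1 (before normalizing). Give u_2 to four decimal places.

u_2 = (3.2609, -2.4783, -0.2174, 0.7826)

e_1 = w_1/‖w_1‖ = (1, 2, 3, 3)/4.7958 = (0.2085, 0.4170, 0.6255, 0.6255).
r_{12} = e_1·w_2 = 3.5447.
u_2 = w_2 − 3.5447·e_1 = (3.2609, -2.4783, -0.2174, 0.7826).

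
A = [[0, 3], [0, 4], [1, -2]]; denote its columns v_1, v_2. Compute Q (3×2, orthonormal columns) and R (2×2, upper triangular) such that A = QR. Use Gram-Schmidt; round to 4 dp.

Q = [[0.0000, 0.6000], [0.0000, 0.8000], [1.0000, 0.0000]], R = [[1.0000, -2.0000], [0.0000, 5.0000]]

q_1 = v_1/‖v_1‖ = (0, 0, 1)/1.0000 = (0.0000, 0.0000, 1.0000).
r_{12} = q_1·v_2 = -2.0000.
u_2 = v_2 + 2.0000·q_1 = (3.0000, 4.0000, 0.0000).
‖u_2‖ = 5.0000, so q_2 = (0.6000, 0.8000, 0.0000).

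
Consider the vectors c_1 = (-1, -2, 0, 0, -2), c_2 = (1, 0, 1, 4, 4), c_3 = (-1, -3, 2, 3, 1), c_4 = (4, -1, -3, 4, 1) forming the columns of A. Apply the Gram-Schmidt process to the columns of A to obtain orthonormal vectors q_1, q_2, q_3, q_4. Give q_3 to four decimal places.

c_1 = (-1, -2, 0, 0, -2); ‖c_1‖ = 3.0000, so q_1 = (-0.3333, -0.6667, 0.0000, 0.0000, -0.6667).
q_1·c_2 = (-0.3333)·1 + (-0.6667)·0 + 0.0000·1 + 0.0000·4 + (-0.6667)·4 = -3.0000.
u_2 = c_2 + 3.0000·q_1 = (0.0000, -2.0000, 1.0000, 4.0000, 2.0000).
‖u_2‖ = 5.0000, so q_2 = (0.0000, -0.4000, 0.2000, 0.8000, 0.4000).
q_1·c_3 = (-0.3333)·(-1) + (-0.6667)·(-3) + 0.0000·2 + 0.0000·3 + (-0.6667)·1 = 1.6667; q_2·c_3 = 0.0000·(-1) + (-0.4000)·(-3) + 0.2000·2 + 0.8000·3 + 0.4000·1 = 4.4000.
u_3 = c_3 − 1.6667·q_1 − 4.4000·q_2 = (-0.4444, -0.1289, 1.1200, -0.5200, 0.3511).
‖u_3‖ = 1.3646, so q_3 = (-0.3257, -0.0944, 0.8207, -0.3811, 0.2573).

q_3 = (-0.3257, -0.0944, 0.8207, -0.3811, 0.2573)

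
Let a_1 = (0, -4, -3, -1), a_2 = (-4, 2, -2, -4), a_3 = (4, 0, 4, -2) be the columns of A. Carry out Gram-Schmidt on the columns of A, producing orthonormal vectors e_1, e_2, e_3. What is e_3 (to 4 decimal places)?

e_3 = (0.4815, -0.1279, 0.4229, -0.7569)

a_1 = (0, -4, -3, -1); ‖a_1‖ = 5.0990, so e_1 = (0.0000, -0.7845, -0.5883, -0.1961).
e_1·a_2 = 0.0000·(-4) + (-0.7845)·2 + (-0.5883)·(-2) + (-0.1961)·(-4) = 0.3922.
u_2 = a_2 − 0.3922·e_1 = (-4.0000, 2.3077, -1.7692, -3.9231).
‖u_2‖ = 6.3124, so e_2 = (-0.6337, 0.3656, -0.2803, -0.6215).
e_1·a_3 = 0.0000·4 + (-0.7845)·0 + (-0.5883)·4 + (-0.1961)·(-2) = -1.9612; e_2·a_3 = (-0.6337)·4 + 0.3656·0 + (-0.2803)·4 + (-0.6215)·(-2) = -2.4128.
u_3 = a_3 + 1.9612·e_1 + 2.4128·e_2 = (2.4710, -0.6564, 2.1699, -3.8842).
‖u_3‖ = 5.1315, so e_3 = (0.4815, -0.1279, 0.4229, -0.7569).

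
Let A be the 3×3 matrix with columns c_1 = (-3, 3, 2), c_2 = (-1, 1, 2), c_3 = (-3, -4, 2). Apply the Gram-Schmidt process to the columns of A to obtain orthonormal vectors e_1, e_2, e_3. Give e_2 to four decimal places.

e_2 = (0.3015, -0.3015, 0.9045)

c_1 = (-3, 3, 2); ‖c_1‖ = 4.6904, so e_1 = (-0.6396, 0.6396, 0.4264).
e_1·c_2 = (-0.6396)·(-1) + 0.6396·1 + 0.4264·2 = 2.1320.
u_2 = c_2 − 2.1320·e_1 = (0.3636, -0.3636, 1.0909).
‖u_2‖ = 1.2060, so e_2 = (0.3015, -0.3015, 0.9045).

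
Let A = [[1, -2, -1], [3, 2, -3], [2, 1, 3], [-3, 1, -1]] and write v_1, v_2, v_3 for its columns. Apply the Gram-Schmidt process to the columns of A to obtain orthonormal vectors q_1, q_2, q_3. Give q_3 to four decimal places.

q_3 = (-0.3097, -0.5776, 0.7299, -0.1942)

v_1 = (1, 3, 2, -3); ‖v_1‖ = 4.7958, so q_1 = (0.2085, 0.6255, 0.4170, -0.6255).
q_1·v_2 = 0.2085·(-2) + 0.6255·2 + 0.4170·1 + (-0.6255)·1 = 0.6255.
u_2 = v_2 − 0.6255·q_1 = (-2.1304, 1.6087, 0.7391, 1.3913).
‖u_2‖ = 3.0998, so q_2 = (-0.6873, 0.5190, 0.2384, 0.4488).
q_1·v_3 = 0.2085·(-1) + 0.6255·(-3) + 0.4170·3 + (-0.6255)·(-1) = -0.2085; q_2·v_3 = (-0.6873)·(-1) + 0.5190·(-3) + 0.2384·3 + 0.4488·(-1) = -0.6031.
u_3 = v_3 + 0.2085·q_1 + 0.6031·q_2 = (-1.3710, -2.5566, 3.2308, -0.8597).
‖u_3‖ = 4.4264, so q_3 = (-0.3097, -0.5776, 0.7299, -0.1942).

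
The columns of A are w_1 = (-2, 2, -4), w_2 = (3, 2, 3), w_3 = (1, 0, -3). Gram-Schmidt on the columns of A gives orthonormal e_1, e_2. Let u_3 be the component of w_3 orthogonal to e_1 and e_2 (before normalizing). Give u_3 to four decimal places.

u_3 = (1.8554, -0.7952, -1.3253)

w_1 = (-2, 2, -4); ‖w_1‖ = 4.8990, so e_1 = (-0.4082, 0.4082, -0.8165).
e_1·w_2 = (-0.4082)·3 + 0.4082·2 + (-0.8165)·3 = -2.8577.
u_2 = w_2 + 2.8577·e_1 = (1.8333, 3.1667, 0.6667).
‖u_2‖ = 3.7193, so e_2 = (0.4929, 0.8514, 0.1792).
e_1·w_3 = (-0.4082)·1 + 0.4082·0 + (-0.8165)·(-3) = 2.0412; e_2·w_3 = 0.4929·1 + 0.8514·0 + 0.1792·(-3) = -0.0448.
u_3 = w_3 − 2.0412·e_1 + 0.0448·e_2 = (1.8554, -0.7952, -1.3253).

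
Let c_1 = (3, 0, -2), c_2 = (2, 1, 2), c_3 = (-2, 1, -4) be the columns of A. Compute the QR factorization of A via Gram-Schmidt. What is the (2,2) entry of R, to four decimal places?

r_{22} = 2.9483

c_1 = (3, 0, -2); ‖c_1‖ = 3.6056, so e_1 = (0.8321, 0.0000, -0.5547).
e_1·c_2 = 0.8321·2 + 0.0000·1 + (-0.5547)·2 = 0.5547.
u_2 = c_2 − 0.5547·e_1 = (1.5385, 1.0000, 2.3077).
r_{22} = ‖u_2‖ = 2.9483.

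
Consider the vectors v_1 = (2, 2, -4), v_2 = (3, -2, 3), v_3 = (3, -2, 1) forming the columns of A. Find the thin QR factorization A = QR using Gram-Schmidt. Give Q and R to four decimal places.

q_1 = v_1/‖v_1‖ = (2, 2, -4)/4.8990 = (0.4082, 0.4082, -0.8165).
r_{12} = q_1·v_2 = -2.0412.
u_2 = v_2 + 2.0412·q_1 = (3.8333, -1.1667, 1.3333).
‖u_2‖ = 4.2230, so q_2 = (0.9077, -0.2763, 0.3157).
r_{13} = q_1·v_3 = -0.4082; r_{23} = q_2·v_3 = 3.5915.
u_3 = v_3 + 0.4082·q_1 − 3.5915·q_2 = (-0.0935, -0.8411, -0.4673).
‖u_3‖ = 0.9667, so q_3 = (-0.0967, -0.8701, -0.4834).

Q = [[0.4082, 0.9077, -0.0967], [0.4082, -0.2763, -0.8701], [-0.8165, 0.3157, -0.4834]], R = [[4.8990, -2.0412, -0.4082], [0.0000, 4.2230, 3.5915], [0.0000, 0.0000, 0.9667]]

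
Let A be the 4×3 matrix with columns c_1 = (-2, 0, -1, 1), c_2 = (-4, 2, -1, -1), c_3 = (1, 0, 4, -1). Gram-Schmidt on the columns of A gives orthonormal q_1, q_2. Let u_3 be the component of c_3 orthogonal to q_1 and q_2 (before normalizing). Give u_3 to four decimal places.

u_3 = (-1.0588, -0.4118, 2.7647, 0.6471)

c_1 = (-2, 0, -1, 1); ‖c_1‖ = 2.4495, so q_1 = (-0.8165, 0.0000, -0.4082, 0.4082).
q_1·c_2 = (-0.8165)·(-4) + 0.0000·2 + (-0.4082)·(-1) + 0.4082·(-1) = 3.2660.
u_2 = c_2 − 3.2660·q_1 = (-1.3333, 2.0000, 0.3333, -2.3333).
‖u_2‖ = 3.3665, so q_2 = (-0.3961, 0.5941, 0.0990, -0.6931).
q_1·c_3 = (-0.8165)·1 + 0.0000·0 + (-0.4082)·4 + 0.4082·(-1) = -2.8577; q_2·c_3 = (-0.3961)·1 + 0.5941·0 + 0.0990·4 + (-0.6931)·(-1) = 0.6931.
u_3 = c_3 + 2.8577·q_1 − 0.6931·q_2 = (-1.0588, -0.4118, 2.7647, 0.6471).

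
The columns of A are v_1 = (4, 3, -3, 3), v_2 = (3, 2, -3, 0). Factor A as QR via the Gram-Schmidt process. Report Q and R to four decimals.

q_1 = v_1/‖v_1‖ = (4, 3, -3, 3)/6.5574 = (0.6100, 0.4575, -0.4575, 0.4575).
r_{12} = q_1·v_2 = 4.1175.
u_2 = v_2 − 4.1175·q_1 = (0.4884, 0.1163, -1.1163, -1.8837).
‖u_2‖ = 2.2464, so q_2 = (0.2174, 0.0518, -0.4969, -0.8385).

Q = [[0.6100, 0.2174], [0.4575, 0.0518], [-0.4575, -0.4969], [0.4575, -0.8385]], R = [[6.5574, 4.1175], [0.0000, 2.2464]]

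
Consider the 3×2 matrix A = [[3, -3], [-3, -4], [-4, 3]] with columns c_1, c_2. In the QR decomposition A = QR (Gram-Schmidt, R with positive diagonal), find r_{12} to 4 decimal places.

r_{12} = -1.5435

q_1 = c_1/‖c_1‖ = (3, -3, -4)/5.8310 = (0.5145, -0.5145, -0.6860).
r_{12} = q_1·c_2 = -1.5435.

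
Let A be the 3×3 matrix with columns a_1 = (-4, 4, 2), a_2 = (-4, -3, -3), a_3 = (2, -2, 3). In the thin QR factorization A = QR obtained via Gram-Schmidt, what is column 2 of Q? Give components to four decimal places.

a_1 = (-4, 4, 2); ‖a_1‖ = 6.0000, so e_1 = (-0.6667, 0.6667, 0.3333).
e_1·a_2 = (-0.6667)·(-4) + 0.6667·(-3) + 0.3333·(-3) = -0.3333.
u_2 = a_2 + 0.3333·e_1 = (-4.2222, -2.7778, -2.8889).
‖u_2‖ = 5.8214, so e_2 = (-0.7253, -0.4772, -0.4963).

e_2 = (-0.7253, -0.4772, -0.4963)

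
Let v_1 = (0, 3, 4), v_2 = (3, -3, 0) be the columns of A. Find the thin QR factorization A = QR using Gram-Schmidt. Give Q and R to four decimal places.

Q = [[0.0000, 0.7809], [0.6000, -0.4998], [0.8000, 0.3748]], R = [[5.0000, -1.8000], [0.0000, 3.8419]]

v_1 = (0, 3, 4); ‖v_1‖ = 5.0000, so q_1 = (0.0000, 0.6000, 0.8000).
q_1·v_2 = 0.0000·3 + 0.6000·(-3) + 0.8000·0 = -1.8000.
u_2 = v_2 + 1.8000·q_1 = (3.0000, -1.9200, 1.4400).
‖u_2‖ = 3.8419, so q_2 = (0.7809, -0.4998, 0.3748).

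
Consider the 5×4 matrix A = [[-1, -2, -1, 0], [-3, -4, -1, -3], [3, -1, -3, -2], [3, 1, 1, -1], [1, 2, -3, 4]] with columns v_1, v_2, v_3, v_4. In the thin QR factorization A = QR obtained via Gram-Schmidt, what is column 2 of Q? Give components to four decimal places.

e_1 = v_1/‖v_1‖ = (-1, -3, 3, 3, 1)/5.3852 = (-0.1857, -0.5571, 0.5571, 0.5571, 0.1857).
r_{12} = e_1·v_2 = 2.9711.
u_2 = v_2 − 2.9711·e_1 = (-1.4483, -2.3448, -2.6552, -0.6552, 1.4483).
‖u_2‖ = 4.1440, so e_2 = (-0.3495, -0.5658, -0.6407, -0.1581, 0.3495).

e_2 = (-0.3495, -0.5658, -0.6407, -0.1581, 0.3495)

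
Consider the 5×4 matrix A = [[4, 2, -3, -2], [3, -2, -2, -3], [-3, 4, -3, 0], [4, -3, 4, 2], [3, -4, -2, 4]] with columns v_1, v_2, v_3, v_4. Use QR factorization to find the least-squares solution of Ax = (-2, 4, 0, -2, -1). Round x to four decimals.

x = (-0.6160, -0.9508, -0.3305, -0.8849)

v_1 = (4, 3, -3, 4, 3); ‖v_1‖ = 7.6811, so q_1 = (0.5208, 0.3906, -0.3906, 0.5208, 0.3906).
q_1·v_2 = 0.5208·2 + 0.3906·(-2) + (-0.3906)·4 + 0.5208·(-3) + 0.3906·(-4) = -4.4264.
u_2 = v_2 + 4.4264·q_1 = (4.3051, -0.2712, 2.2712, -0.6949, -2.2712).
‖u_2‖ = 5.4228, so q_2 = (0.7939, -0.0500, 0.4188, -0.1281, -0.4188).
q_1·v_3 = 0.5208·(-3) + 0.3906·(-2) + (-0.3906)·(-3) + 0.5208·4 + 0.3906·(-2) = 0.1302; q_2·v_3 = 0.7939·(-3) + (-0.0500)·(-2) + 0.4188·(-3) + (-0.1281)·4 + (-0.4188)·(-2) = -3.2130.
u_3 = v_3 − 0.1302·q_1 + 3.2130·q_2 = (-0.5170, -2.2115, -1.6035, 3.5205, -3.3965).
‖u_3‖ = 5.6267, so q_3 = (-0.0919, -0.3930, -0.2850, 0.6257, -0.6037).
q_1·v_4 = 0.5208·(-2) + 0.3906·(-3) + (-0.3906)·0 + 0.5208·2 + 0.3906·4 = 0.3906; q_2·v_4 = 0.7939·(-2) + (-0.0500)·(-3) + 0.4188·0 + (-0.1281)·2 + (-0.4188)·4 = -3.3693; q_3·v_4 = (-0.0919)·(-2) + (-0.3930)·(-3) + (-0.2850)·0 + 0.6257·2 + (-0.6037)·4 = 0.1996.
u_4 = v_4 − 0.3906·q_1 + 3.3693·q_2 − 0.1996·q_3 = (0.4898, -3.2426, 1.6206, 1.2399, 2.5568).
‖u_4‖ = 4.6320, so q_4 = (0.1057, -0.7000, 0.3499, 0.2677, 0.5520).
Qᵀb = (-0.9113, -1.1127, -2.0361, -4.0990).
Back-substitute: x_4 = -4.0990/4.6320 = -0.8849.
x_3 = (-2.0361 − 0.1996·(-0.8849))/5.6267 = -0.3305.
x_2 = (-1.1127 + 3.2130·(-0.3305) + 3.3693·(-0.8849))/5.4228 = -0.9508.
x_1 = (-0.9113 + 4.4264·(-0.9508) − 0.1302·(-0.3305) − 0.3906·(-0.8849))/7.6811 = -0.6160.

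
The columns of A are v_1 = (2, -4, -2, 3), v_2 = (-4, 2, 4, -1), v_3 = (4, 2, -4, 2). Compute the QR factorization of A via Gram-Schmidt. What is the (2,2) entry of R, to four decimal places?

v_1 = (2, -4, -2, 3); ‖v_1‖ = 5.7446, so e_1 = (0.3482, -0.6963, -0.3482, 0.5222).
e_1·v_2 = 0.3482·(-4) + (-0.6963)·2 + (-0.3482)·4 + 0.5222·(-1) = -4.7001.
u_2 = v_2 + 4.7001·e_1 = (-2.3636, -1.2727, 2.3636, 1.4545).
r_{22} = ‖u_2‖ = 3.8612.

r_{22} = 3.8612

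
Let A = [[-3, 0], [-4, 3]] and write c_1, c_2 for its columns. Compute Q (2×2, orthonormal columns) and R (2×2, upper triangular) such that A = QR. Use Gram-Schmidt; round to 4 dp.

c_1 = (-3, -4); ‖c_1‖ = 5.0000, so e_1 = (-0.6000, -0.8000).
e_1·c_2 = (-0.6000)·0 + (-0.8000)·3 = -2.4000.
u_2 = c_2 + 2.4000·e_1 = (-1.4400, 1.0800).
‖u_2‖ = 1.8000, so e_2 = (-0.8000, 0.6000).

Q = [[-0.6000, -0.8000], [-0.8000, 0.6000]], R = [[5.0000, -2.4000], [0.0000, 1.8000]]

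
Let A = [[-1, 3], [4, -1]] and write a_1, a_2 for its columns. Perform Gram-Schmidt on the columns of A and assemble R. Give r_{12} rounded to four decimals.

r_{12} = -1.6977

e_1 = a_1/‖a_1‖ = (-1, 4)/4.1231 = (-0.2425, 0.9701).
r_{12} = e_1·a_2 = -1.6977.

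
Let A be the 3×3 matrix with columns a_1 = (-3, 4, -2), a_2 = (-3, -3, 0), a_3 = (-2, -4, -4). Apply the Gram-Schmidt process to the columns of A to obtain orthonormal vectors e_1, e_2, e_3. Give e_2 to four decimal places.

e_2 = (-0.7871, -0.6149, -0.0492)

e_1 = a_1/‖a_1‖ = (-3, 4, -2)/5.3852 = (-0.5571, 0.7428, -0.3714).
r_{12} = e_1·a_2 = -0.5571.
u_2 = a_2 + 0.5571·e_1 = (-3.3103, -2.5862, -0.2069).
‖u_2‖ = 4.2059, so e_2 = (-0.7871, -0.6149, -0.0492).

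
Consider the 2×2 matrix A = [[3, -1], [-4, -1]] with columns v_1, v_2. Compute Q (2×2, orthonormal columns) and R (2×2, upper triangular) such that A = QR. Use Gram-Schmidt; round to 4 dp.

Q = [[0.6000, -0.8000], [-0.8000, -0.6000]], R = [[5.0000, 0.2000], [0.0000, 1.4000]]

v_1 = (3, -4); ‖v_1‖ = 5.0000, so e_1 = (0.6000, -0.8000).
e_1·v_2 = 0.6000·(-1) + (-0.8000)·(-1) = 0.2000.
u_2 = v_2 − 0.2000·e_1 = (-1.1200, -0.8400).
‖u_2‖ = 1.4000, so e_2 = (-0.8000, -0.6000).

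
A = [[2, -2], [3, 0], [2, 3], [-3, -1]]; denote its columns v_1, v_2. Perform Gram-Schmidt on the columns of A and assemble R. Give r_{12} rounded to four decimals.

r_{12} = 0.9806

v_1 = (2, 3, 2, -3); ‖v_1‖ = 5.0990, so q_1 = (0.3922, 0.5883, 0.3922, -0.5883).
r_{12} = q_1·v_2 = 0.9806.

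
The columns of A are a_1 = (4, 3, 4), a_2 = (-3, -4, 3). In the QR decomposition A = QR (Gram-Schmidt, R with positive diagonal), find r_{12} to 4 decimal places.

a_1 = (4, 3, 4); ‖a_1‖ = 6.4031, so e_1 = (0.6247, 0.4685, 0.6247).
r_{12} = e_1·a_2 = -1.8741.

r_{12} = -1.8741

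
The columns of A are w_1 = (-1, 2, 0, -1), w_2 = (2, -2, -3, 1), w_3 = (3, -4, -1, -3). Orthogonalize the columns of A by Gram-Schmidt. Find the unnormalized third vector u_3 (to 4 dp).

u_3 = (1.2712, -1.4915, 0.4237, -4.2542)

w_1 = (-1, 2, 0, -1); ‖w_1‖ = 2.4495, so e_1 = (-0.4082, 0.8165, 0.0000, -0.4082).
e_1·w_2 = (-0.4082)·2 + 0.8165·(-2) + 0.0000·(-3) + (-0.4082)·1 = -2.8577.
u_2 = w_2 + 2.8577·e_1 = (0.8333, 0.3333, -3.0000, -0.1667).
‖u_2‖ = 3.1358, so e_2 = (0.2657, 0.1063, -0.9567, -0.0531).
e_1·w_3 = (-0.4082)·3 + 0.8165·(-4) + 0.0000·(-1) + (-0.4082)·(-3) = -3.2660; e_2·w_3 = 0.2657·3 + 0.1063·(-4) + (-0.9567)·(-1) + (-0.0531)·(-3) = 1.4882.
u_3 = w_3 + 3.2660·e_1 − 1.4882·e_2 = (1.2712, -1.4915, 0.4237, -4.2542).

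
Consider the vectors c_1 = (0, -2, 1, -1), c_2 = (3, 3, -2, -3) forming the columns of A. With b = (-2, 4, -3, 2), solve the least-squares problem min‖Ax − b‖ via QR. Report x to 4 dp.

x = (-2.3168, -0.1801)

c_1 = (0, -2, 1, -1); ‖c_1‖ = 2.4495, so e_1 = (0.0000, -0.8165, 0.4082, -0.4082).
e_1·c_2 = 0.0000·3 + (-0.8165)·3 + 0.4082·(-2) + (-0.4082)·(-3) = -2.0412.
u_2 = c_2 + 2.0412·e_1 = (3.0000, 1.3333, -1.1667, -3.8333).
‖u_2‖ = 5.1801, so e_2 = (0.5791, 0.2574, -0.2252, -0.7400).
Qᵀb = (-5.3072, -0.9331).
Back-substitute: x_2 = -0.9331/5.1801 = -0.1801.
x_1 = (-5.3072 + 2.0412·(-0.1801))/2.4495 = -2.3168.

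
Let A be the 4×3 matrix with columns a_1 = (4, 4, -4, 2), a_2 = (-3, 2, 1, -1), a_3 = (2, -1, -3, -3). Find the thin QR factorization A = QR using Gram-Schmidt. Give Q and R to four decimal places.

a_1 = (4, 4, -4, 2); ‖a_1‖ = 7.2111, so e_1 = (0.5547, 0.5547, -0.5547, 0.2774).
e_1·a_2 = 0.5547·(-3) + 0.5547·2 + (-0.5547)·1 + 0.2774·(-1) = -1.3868.
u_2 = a_2 + 1.3868·e_1 = (-2.2308, 2.7692, 0.2308, -0.6154).
‖u_2‖ = 3.6162, so e_2 = (-0.6169, 0.7658, 0.0638, -0.1702).
e_1·a_3 = 0.5547·2 + 0.5547·(-1) + (-0.5547)·(-3) + 0.2774·(-3) = 1.3868; e_2·a_3 = (-0.6169)·2 + 0.7658·(-1) + 0.0638·(-3) + (-0.1702)·(-3) = -1.6805.
u_3 = a_3 − 1.3868·e_1 + 1.6805·e_2 = (0.1941, -0.4824, -2.1235, -3.6706).
‖u_3‖ = 4.2723, so e_3 = (0.0454, -0.1129, -0.4970, -0.8592).

Q = [[0.5547, -0.6169, 0.0454], [0.5547, 0.7658, -0.1129], [-0.5547, 0.0638, -0.4970], [0.2774, -0.1702, -0.8592]], R = [[7.2111, -1.3868, 1.3868], [0.0000, 3.6162, -1.6805], [0.0000, 0.0000, 4.2723]]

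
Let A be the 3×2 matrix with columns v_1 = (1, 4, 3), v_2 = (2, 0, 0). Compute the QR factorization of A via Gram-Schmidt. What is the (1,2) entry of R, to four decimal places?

v_1 = (1, 4, 3); ‖v_1‖ = 5.0990, so q_1 = (0.1961, 0.7845, 0.5883).
r_{12} = q_1·v_2 = 0.3922.

r_{12} = 0.3922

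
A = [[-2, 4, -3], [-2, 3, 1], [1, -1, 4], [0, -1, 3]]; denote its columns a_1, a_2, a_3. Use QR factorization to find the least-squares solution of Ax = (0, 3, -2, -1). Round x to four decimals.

x = (-2.1461, -0.8128, -0.1096)

q_1 = a_1/‖a_1‖ = (-2, -2, 1, 0)/3.0000 = (-0.6667, -0.6667, 0.3333, 0.0000).
r_{12} = q_1·a_2 = -5.0000.
u_2 = a_2 + 5.0000·q_1 = (0.6667, -0.3333, 0.6667, -1.0000).
‖u_2‖ = 1.4142, so q_2 = (0.4714, -0.2357, 0.4714, -0.7071).
r_{13} = q_1·a_3 = 2.6667; r_{23} = q_2·a_3 = -1.8856.
u_3 = a_3 − 2.6667·q_1 + 1.8856·q_2 = (-0.3333, 2.3333, 4.0000, 1.6667).
‖u_3‖ = 4.9329, so q_3 = (-0.0676, 0.4730, 0.8109, 0.3379).
Qᵀb = (-2.6667, -0.9428, -0.5406).
Back-substitute: x_3 = -0.5406/4.9329 = -0.1096.
x_2 = (-0.9428 + 1.8856·(-0.1096))/1.4142 = -0.8128.
x_1 = (-2.6667 + 5.0000·(-0.8128) − 2.6667·(-0.1096))/3.0000 = -2.1461.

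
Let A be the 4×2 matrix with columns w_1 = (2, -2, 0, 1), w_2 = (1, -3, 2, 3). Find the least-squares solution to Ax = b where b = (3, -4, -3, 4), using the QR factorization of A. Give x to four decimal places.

q_1 = w_1/‖w_1‖ = (2, -2, 0, 1)/3.0000 = (0.6667, -0.6667, 0.0000, 0.3333).
r_{12} = q_1·w_2 = 3.6667.
u_2 = w_2 − 3.6667·q_1 = (-1.4444, -0.5556, 2.0000, 1.7778).
‖u_2‖ = 3.0912, so q_2 = (-0.4673, -0.1797, 0.6470, 0.5751).
Qᵀb = (6.0000, -0.3235).
Back-substitute: x_2 = -0.3235/3.0912 = -0.1047.
x_1 = (6.0000 − 3.6667·(-0.1047))/3.0000 = 2.1279.

x = (2.1279, -0.1047)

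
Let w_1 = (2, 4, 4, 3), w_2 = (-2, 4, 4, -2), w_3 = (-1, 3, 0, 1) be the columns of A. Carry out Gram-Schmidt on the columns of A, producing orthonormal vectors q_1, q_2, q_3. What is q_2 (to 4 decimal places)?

q_2 = (-0.5506, 0.3781, 0.3781, -0.6410)

w_1 = (2, 4, 4, 3); ‖w_1‖ = 6.7082, so q_1 = (0.2981, 0.5963, 0.5963, 0.4472).
q_1·w_2 = 0.2981·(-2) + 0.5963·4 + 0.5963·4 + 0.4472·(-2) = 3.2796.
u_2 = w_2 − 3.2796·q_1 = (-2.9778, 2.0444, 2.0444, -3.4667).
‖u_2‖ = 5.4078, so q_2 = (-0.5506, 0.3781, 0.3781, -0.6410).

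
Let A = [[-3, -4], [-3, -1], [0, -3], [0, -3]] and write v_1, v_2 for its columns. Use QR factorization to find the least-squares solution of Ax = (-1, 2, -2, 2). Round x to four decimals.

x = (-0.3333, 0.2000)

q_1 = v_1/‖v_1‖ = (-3, -3, 0, 0)/4.2426 = (-0.7071, -0.7071, 0.0000, 0.0000).
r_{12} = q_1·v_2 = 3.5355.
u_2 = v_2 − 3.5355·q_1 = (-1.5000, 1.5000, -3.0000, -3.0000).
‖u_2‖ = 4.7434, so q_2 = (-0.3162, 0.3162, -0.6325, -0.6325).
Qᵀb = (-0.7071, 0.9487).
Back-substitute: x_2 = 0.9487/4.7434 = 0.2000.
x_1 = (-0.7071 − 3.5355·0.2000)/4.2426 = -0.3333.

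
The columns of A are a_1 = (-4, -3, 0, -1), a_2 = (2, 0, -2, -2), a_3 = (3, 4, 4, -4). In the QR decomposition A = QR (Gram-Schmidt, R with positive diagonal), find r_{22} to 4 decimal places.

a_1 = (-4, -3, 0, -1); ‖a_1‖ = 5.0990, so q_1 = (-0.7845, -0.5883, 0.0000, -0.1961).
q_1·a_2 = (-0.7845)·2 + (-0.5883)·0 + 0.0000·(-2) + (-0.1961)·(-2) = -1.1767.
u_2 = a_2 + 1.1767·q_1 = (1.0769, -0.6923, -2.0000, -2.2308).
r_{22} = ‖u_2‖ = 3.2581.

r_{22} = 3.2581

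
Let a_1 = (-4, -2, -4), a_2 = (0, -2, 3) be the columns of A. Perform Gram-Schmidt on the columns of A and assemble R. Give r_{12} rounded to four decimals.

r_{12} = -1.3333

a_1 = (-4, -2, -4); ‖a_1‖ = 6.0000, so e_1 = (-0.6667, -0.3333, -0.6667).
r_{12} = e_1·a_2 = -1.3333.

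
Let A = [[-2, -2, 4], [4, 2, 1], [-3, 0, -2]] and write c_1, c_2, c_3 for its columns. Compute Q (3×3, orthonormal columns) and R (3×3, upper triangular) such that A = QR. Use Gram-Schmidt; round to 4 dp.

c_1 = (-2, 4, -3); ‖c_1‖ = 5.3852, so e_1 = (-0.3714, 0.7428, -0.5571).
e_1·c_2 = (-0.3714)·(-2) + 0.7428·2 + (-0.5571)·0 = 2.2283.
u_2 = c_2 − 2.2283·e_1 = (-1.1724, 0.3448, 1.2414).
‖u_2‖ = 1.7420, so e_2 = (-0.6730, 0.1980, 0.7126).
e_1·c_3 = (-0.3714)·4 + 0.7428·1 + (-0.5571)·(-2) = 0.3714; e_2·c_3 = (-0.6730)·4 + 0.1980·1 + 0.7126·(-2) = -3.9194.
u_3 = c_3 − 0.3714·e_1 + 3.9194·e_2 = (1.5000, 1.5000, 1.0000).
‖u_3‖ = 2.3452, so e_3 = (0.6396, 0.6396, 0.4264).

Q = [[-0.3714, -0.6730, 0.6396], [0.7428, 0.1980, 0.6396], [-0.5571, 0.7126, 0.4264]], R = [[5.3852, 2.2283, 0.3714], [0.0000, 1.7420, -3.9194], [0.0000, 0.0000, 2.3452]]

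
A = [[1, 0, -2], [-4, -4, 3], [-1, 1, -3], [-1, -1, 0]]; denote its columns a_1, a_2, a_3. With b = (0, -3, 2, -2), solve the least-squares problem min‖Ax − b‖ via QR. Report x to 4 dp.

q_1 = a_1/‖a_1‖ = (1, -4, -1, -1)/4.3589 = (0.2294, -0.9177, -0.2294, -0.2294).
r_{12} = q_1·a_2 = 3.6707.
u_2 = a_2 − 3.6707·q_1 = (-0.8421, -0.6316, 1.8421, -0.1579).
‖u_2‖ = 2.1275, so q_2 = (-0.3958, -0.2969, 0.8658, -0.0742).
r_{13} = q_1·a_3 = -2.5236; r_{23} = q_2·a_3 = -2.6965.
u_3 = a_3 + 2.5236·q_1 + 2.6965·q_2 = (-2.4884, -0.1163, -1.2442, -0.7791).
‖u_3‖ = 2.8914, so q_3 = (-0.8606, -0.0402, -0.4303, -0.2694).
Qᵀb = (2.7530, 2.7707, -0.2011).
Back-substitute: x_3 = -0.2011/2.8914 = -0.0695.
x_2 = (2.7707 + 2.6965·(-0.0695))/2.1275 = 1.2142.
x_1 = (2.7530 − 3.6707·1.2142 + 2.5236·(-0.0695))/4.3589 = -0.4312.

x = (-0.4312, 1.2142, -0.0695)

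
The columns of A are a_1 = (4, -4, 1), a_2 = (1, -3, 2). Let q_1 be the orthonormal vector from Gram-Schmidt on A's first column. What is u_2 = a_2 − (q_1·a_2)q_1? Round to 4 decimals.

u_2 = (-1.1818, -0.8182, 1.4545)

q_1 = a_1/‖a_1‖ = (4, -4, 1)/5.7446 = (0.6963, -0.6963, 0.1741).
r_{12} = q_1·a_2 = 3.1334.
u_2 = a_2 − 3.1334·q_1 = (-1.1818, -0.8182, 1.4545).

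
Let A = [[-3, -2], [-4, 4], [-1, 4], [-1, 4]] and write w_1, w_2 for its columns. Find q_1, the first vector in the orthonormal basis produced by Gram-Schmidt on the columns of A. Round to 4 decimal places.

q_1 = w_1/‖w_1‖ = (-3, -4, -1, -1)/5.1962 = (-0.5774, -0.7698, -0.1925, -0.1925).

q_1 = (-0.5774, -0.7698, -0.1925, -0.1925)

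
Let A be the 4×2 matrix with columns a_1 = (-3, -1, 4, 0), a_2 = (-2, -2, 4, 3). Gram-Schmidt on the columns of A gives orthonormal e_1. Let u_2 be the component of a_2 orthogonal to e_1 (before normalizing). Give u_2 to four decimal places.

a_1 = (-3, -1, 4, 0); ‖a_1‖ = 5.0990, so e_1 = (-0.5883, -0.1961, 0.7845, 0.0000).
e_1·a_2 = (-0.5883)·(-2) + (-0.1961)·(-2) + 0.7845·4 + 0.0000·3 = 4.7068.
u_2 = a_2 − 4.7068·e_1 = (0.7692, -1.0769, 0.3077, 3.0000).

u_2 = (0.7692, -1.0769, 0.3077, 3.0000)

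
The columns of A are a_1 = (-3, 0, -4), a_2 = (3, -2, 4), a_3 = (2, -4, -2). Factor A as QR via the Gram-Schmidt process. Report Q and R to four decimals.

e_1 = a_1/‖a_1‖ = (-3, 0, -4)/5.0000 = (-0.6000, 0.0000, -0.8000).
r_{12} = e_1·a_2 = -5.0000.
u_2 = a_2 + 5.0000·e_1 = (0.0000, -2.0000, 0.0000).
‖u_2‖ = 2.0000, so e_2 = (0.0000, -1.0000, 0.0000).
r_{13} = e_1·a_3 = 0.4000; r_{23} = e_2·a_3 = 4.0000.
u_3 = a_3 − 0.4000·e_1 − 4.0000·e_2 = (2.2400, 0.0000, -1.6800).
‖u_3‖ = 2.8000, so e_3 = (0.8000, 0.0000, -0.6000).

Q = [[-0.6000, 0.0000, 0.8000], [0.0000, -1.0000, 0.0000], [-0.8000, 0.0000, -0.6000]], R = [[5.0000, -5.0000, 0.4000], [0.0000, 2.0000, 4.0000], [0.0000, 0.0000, 2.8000]]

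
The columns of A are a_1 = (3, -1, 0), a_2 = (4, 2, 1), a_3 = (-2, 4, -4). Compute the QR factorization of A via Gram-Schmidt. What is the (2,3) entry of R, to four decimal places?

a_1 = (3, -1, 0); ‖a_1‖ = 3.1623, so q_1 = (0.9487, -0.3162, 0.0000).
q_1·a_2 = 0.9487·4 + (-0.3162)·2 + 0.0000·1 = 3.1623.
u_2 = a_2 − 3.1623·q_1 = (1.0000, 3.0000, 1.0000).
‖u_2‖ = 3.3166, so q_2 = (0.3015, 0.9045, 0.3015).
r_{23} = q_2·a_3 = 1.8091.

r_{23} = 1.8091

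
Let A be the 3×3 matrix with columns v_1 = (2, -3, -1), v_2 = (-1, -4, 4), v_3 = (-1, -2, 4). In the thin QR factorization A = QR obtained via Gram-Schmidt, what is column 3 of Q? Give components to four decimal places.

q_3 = (0.7752, 0.3392, 0.5330)

q_1 = v_1/‖v_1‖ = (2, -3, -1)/3.7417 = (0.5345, -0.8018, -0.2673).
r_{12} = q_1·v_2 = 1.6036.
u_2 = v_2 − 1.6036·q_1 = (-1.8571, -2.7143, 4.4286).
‖u_2‖ = 5.5162, so q_2 = (-0.3367, -0.4921, 0.8028).
r_{13} = q_1·v_3 = 0.0000; r_{23} = q_2·v_3 = 4.5321.
u_3 = v_3 + 0.0000·q_1 − 4.5321·q_2 = (0.5258, 0.2300, 0.3615).
‖u_3‖ = 0.6783, so q_3 = (0.7752, 0.3392, 0.5330).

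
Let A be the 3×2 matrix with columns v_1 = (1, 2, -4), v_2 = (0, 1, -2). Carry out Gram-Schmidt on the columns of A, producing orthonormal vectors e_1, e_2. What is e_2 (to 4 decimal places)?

v_1 = (1, 2, -4); ‖v_1‖ = 4.5826, so e_1 = (0.2182, 0.4364, -0.8729).
e_1·v_2 = 0.2182·0 + 0.4364·1 + (-0.8729)·(-2) = 2.1822.
u_2 = v_2 − 2.1822·e_1 = (-0.4762, 0.0476, -0.0952).
‖u_2‖ = 0.4880, so e_2 = (-0.9759, 0.0976, -0.1952).

e_2 = (-0.9759, 0.0976, -0.1952)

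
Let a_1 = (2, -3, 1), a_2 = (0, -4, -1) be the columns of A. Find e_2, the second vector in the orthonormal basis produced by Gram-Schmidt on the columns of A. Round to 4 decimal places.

e_1 = a_1/‖a_1‖ = (2, -3, 1)/3.7417 = (0.5345, -0.8018, 0.2673).
r_{12} = e_1·a_2 = 2.9399.
u_2 = a_2 − 2.9399·e_1 = (-1.5714, -1.6429, -1.7857).
‖u_2‖ = 2.8909, so e_2 = (-0.5436, -0.5683, -0.6177).

e_2 = (-0.5436, -0.5683, -0.6177)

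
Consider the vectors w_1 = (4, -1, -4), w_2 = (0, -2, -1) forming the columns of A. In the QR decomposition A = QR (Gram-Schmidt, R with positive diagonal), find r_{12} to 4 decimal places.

r_{12} = 1.0445

e_1 = w_1/‖w_1‖ = (4, -1, -4)/5.7446 = (0.6963, -0.1741, -0.6963).
r_{12} = e_1·w_2 = 1.0445.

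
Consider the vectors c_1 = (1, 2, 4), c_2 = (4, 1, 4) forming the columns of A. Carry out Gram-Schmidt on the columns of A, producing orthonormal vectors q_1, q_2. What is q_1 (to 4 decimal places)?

q_1 = (0.2182, 0.4364, 0.8729)

c_1 = (1, 2, 4); ‖c_1‖ = 4.5826, so q_1 = (0.2182, 0.4364, 0.8729).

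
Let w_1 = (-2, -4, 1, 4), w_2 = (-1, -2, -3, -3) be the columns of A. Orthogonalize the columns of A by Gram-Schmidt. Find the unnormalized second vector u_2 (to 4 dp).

u_2 = (-1.2703, -2.5405, -2.8649, -2.4595)

w_1 = (-2, -4, 1, 4); ‖w_1‖ = 6.0828, so q_1 = (-0.3288, -0.6576, 0.1644, 0.6576).
q_1·w_2 = (-0.3288)·(-1) + (-0.6576)·(-2) + 0.1644·(-3) + 0.6576·(-3) = -0.8220.
u_2 = w_2 + 0.8220·q_1 = (-1.2703, -2.5405, -2.8649, -2.4595).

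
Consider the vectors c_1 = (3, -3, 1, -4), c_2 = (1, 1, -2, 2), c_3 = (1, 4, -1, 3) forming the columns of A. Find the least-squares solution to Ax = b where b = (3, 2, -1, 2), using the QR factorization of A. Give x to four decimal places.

q_1 = c_1/‖c_1‖ = (3, -3, 1, -4)/5.9161 = (0.5071, -0.5071, 0.1690, -0.6761).
r_{12} = q_1·c_2 = -1.6903.
u_2 = c_2 + 1.6903·q_1 = (1.8571, 0.1429, -1.7143, 0.8571).
‖u_2‖ = 2.6726, so q_2 = (0.6949, 0.0535, -0.6414, 0.3207).
r_{13} = q_1·c_3 = -3.7187; r_{23} = q_2·c_3 = 2.5123.
u_3 = c_3 + 3.7187·q_1 − 2.5123·q_2 = (1.1400, 1.9800, 1.2400, -0.3200).
‖u_3‖ = 2.6192, so q_3 = (0.4353, 0.7560, 0.4734, -0.1222).
Qᵀb = (-1.0142, 3.4744, 2.0999).
Back-substitute: x_3 = 2.0999/2.6192 = 0.8017.
x_2 = (3.4744 − 2.5123·0.8017)/2.6726 = 0.5464.
x_1 = (-1.0142 + 1.6903·0.5464 + 3.7187·0.8017)/5.9161 = 0.4886.

x = (0.4886, 0.5464, 0.8017)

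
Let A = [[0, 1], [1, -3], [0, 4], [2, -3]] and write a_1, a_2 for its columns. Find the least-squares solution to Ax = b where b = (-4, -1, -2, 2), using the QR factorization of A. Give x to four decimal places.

a_1 = (0, 1, 0, 2); ‖a_1‖ = 2.2361, so q_1 = (0.0000, 0.4472, 0.0000, 0.8944).
q_1·a_2 = 0.0000·1 + 0.4472·(-3) + 0.0000·4 + 0.8944·(-3) = -4.0249.
u_2 = a_2 + 4.0249·q_1 = (1.0000, -1.2000, 4.0000, 0.6000).
‖u_2‖ = 4.3359, so q_2 = (0.2306, -0.2768, 0.9225, 0.1384).
Qᵀb = (1.3416, -2.2141).
Back-substitute: x_2 = -2.2141/4.3359 = -0.5106.
x_1 = (1.3416 + 4.0249·(-0.5106))/2.2361 = -0.3191.

x = (-0.3191, -0.5106)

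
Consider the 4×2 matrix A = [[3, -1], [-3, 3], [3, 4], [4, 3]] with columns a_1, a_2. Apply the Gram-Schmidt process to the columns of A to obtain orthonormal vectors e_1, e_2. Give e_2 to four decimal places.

a_1 = (3, -3, 3, 4); ‖a_1‖ = 6.5574, so e_1 = (0.4575, -0.4575, 0.4575, 0.6100).
e_1·a_2 = 0.4575·(-1) + (-0.4575)·3 + 0.4575·4 + 0.6100·3 = 1.8300.
u_2 = a_2 − 1.8300·e_1 = (-1.8372, 3.8372, 3.1628, 1.8837).
‖u_2‖ = 5.6259, so e_2 = (-0.3266, 0.6821, 0.5622, 0.3348).

e_2 = (-0.3266, 0.6821, 0.5622, 0.3348)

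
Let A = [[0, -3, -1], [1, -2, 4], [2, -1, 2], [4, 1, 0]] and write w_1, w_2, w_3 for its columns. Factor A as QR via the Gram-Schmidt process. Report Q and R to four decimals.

Q = [[0.0000, -0.7746, -0.6263], [0.2182, -0.5164, 0.7008], [0.4364, -0.2582, 0.2013], [0.8729, 0.2582, -0.2759]], R = [[4.5826, 0.0000, 1.7457], [0.0000, 3.8730, -1.8074], [0.0000, 0.0000, 3.8322]]

e_1 = w_1/‖w_1‖ = (0, 1, 2, 4)/4.5826 = (0.0000, 0.2182, 0.4364, 0.8729).
r_{12} = e_1·w_2 = 0.0000.
u_2 = w_2 + 0.0000·e_1 = (-3.0000, -2.0000, -1.0000, 1.0000).
‖u_2‖ = 3.8730, so e_2 = (-0.7746, -0.5164, -0.2582, 0.2582).
r_{13} = e_1·w_3 = 1.7457; r_{23} = e_2·w_3 = -1.8074.
u_3 = w_3 − 1.7457·e_1 + 1.8074·e_2 = (-2.4000, 2.6857, 0.7714, -1.0571).
‖u_3‖ = 3.8322, so e_3 = (-0.6263, 0.7008, 0.2013, -0.2759).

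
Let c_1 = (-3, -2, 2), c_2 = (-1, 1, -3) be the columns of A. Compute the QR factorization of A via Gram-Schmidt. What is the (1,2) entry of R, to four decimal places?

r_{12} = -1.2127

c_1 = (-3, -2, 2); ‖c_1‖ = 4.1231, so e_1 = (-0.7276, -0.4851, 0.4851).
r_{12} = e_1·c_2 = -1.2127.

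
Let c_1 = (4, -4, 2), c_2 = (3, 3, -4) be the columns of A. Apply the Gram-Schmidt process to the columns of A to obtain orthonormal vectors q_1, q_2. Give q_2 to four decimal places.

q_1 = c_1/‖c_1‖ = (4, -4, 2)/6.0000 = (0.6667, -0.6667, 0.3333).
r_{12} = q_1·c_2 = -1.3333.
u_2 = c_2 + 1.3333·q_1 = (3.8889, 2.1111, -3.5556).
‖u_2‖ = 5.6765, so q_2 = (0.6851, 0.3719, -0.6264).

q_2 = (0.6851, 0.3719, -0.6264)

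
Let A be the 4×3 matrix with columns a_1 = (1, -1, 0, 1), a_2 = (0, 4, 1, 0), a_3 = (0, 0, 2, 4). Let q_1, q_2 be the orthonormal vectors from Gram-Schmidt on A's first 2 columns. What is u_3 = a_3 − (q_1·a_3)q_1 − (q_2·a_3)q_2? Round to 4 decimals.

a_1 = (1, -1, 0, 1); ‖a_1‖ = 1.7321, so q_1 = (0.5774, -0.5774, 0.0000, 0.5774).
q_1·a_2 = 0.5774·0 + (-0.5774)·4 + 0.0000·1 + 0.5774·0 = -2.3094.
u_2 = a_2 + 2.3094·q_1 = (1.3333, 2.6667, 1.0000, 1.3333).
‖u_2‖ = 3.4157, so q_2 = (0.3904, 0.7807, 0.2928, 0.3904).
q_1·a_3 = 0.5774·0 + (-0.5774)·0 + 0.0000·2 + 0.5774·4 = 2.3094; q_2·a_3 = 0.3904·0 + 0.7807·0 + 0.2928·2 + 0.3904·4 = 2.1470.
u_3 = a_3 − 2.3094·q_1 − 2.1470·q_2 = (-2.1714, -0.3429, 1.3714, 1.8286).

u_3 = (-2.1714, -0.3429, 1.3714, 1.8286)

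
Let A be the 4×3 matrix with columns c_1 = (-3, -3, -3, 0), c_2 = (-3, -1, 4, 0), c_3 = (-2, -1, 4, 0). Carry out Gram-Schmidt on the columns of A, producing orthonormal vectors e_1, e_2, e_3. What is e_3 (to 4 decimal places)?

e_3 = (0.5661, -0.7926, 0.2265, 0.0000)

c_1 = (-3, -3, -3, 0); ‖c_1‖ = 5.1962, so e_1 = (-0.5774, -0.5774, -0.5774, 0.0000).
e_1·c_2 = (-0.5774)·(-3) + (-0.5774)·(-1) + (-0.5774)·4 + 0.0000·0 = 0.0000.
u_2 = c_2 + 0.0000·e_1 = (-3.0000, -1.0000, 4.0000, 0.0000).
‖u_2‖ = 5.0990, so e_2 = (-0.5883, -0.1961, 0.7845, 0.0000).
e_1·c_3 = (-0.5774)·(-2) + (-0.5774)·(-1) + (-0.5774)·4 + 0.0000·0 = -0.5774; e_2·c_3 = (-0.5883)·(-2) + (-0.1961)·(-1) + 0.7845·4 + 0.0000·0 = 4.5107.
u_3 = c_3 + 0.5774·e_1 − 4.5107·e_2 = (0.3205, -0.4487, 0.1282, 0.0000).
‖u_3‖ = 0.5661, so e_3 = (0.5661, -0.7926, 0.2265, 0.0000).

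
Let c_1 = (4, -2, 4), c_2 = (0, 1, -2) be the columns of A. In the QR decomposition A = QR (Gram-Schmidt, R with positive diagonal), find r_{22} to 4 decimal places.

r_{22} = 1.4907

c_1 = (4, -2, 4); ‖c_1‖ = 6.0000, so q_1 = (0.6667, -0.3333, 0.6667).
q_1·c_2 = 0.6667·0 + (-0.3333)·1 + 0.6667·(-2) = -1.6667.
u_2 = c_2 + 1.6667·q_1 = (1.1111, 0.4444, -0.8889).
r_{22} = ‖u_2‖ = 1.4907.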